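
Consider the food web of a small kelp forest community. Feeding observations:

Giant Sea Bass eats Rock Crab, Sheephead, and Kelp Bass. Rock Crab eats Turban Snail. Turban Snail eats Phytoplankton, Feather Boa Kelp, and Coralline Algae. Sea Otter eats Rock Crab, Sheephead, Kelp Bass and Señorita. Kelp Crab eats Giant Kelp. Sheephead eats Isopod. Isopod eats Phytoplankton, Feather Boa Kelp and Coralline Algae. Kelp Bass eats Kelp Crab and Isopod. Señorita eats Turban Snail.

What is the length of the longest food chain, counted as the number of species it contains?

4 species

One longest chain: Phytoplankton → Isopod → Sheephead → Sea Otter.
It has 4 species and 3 links.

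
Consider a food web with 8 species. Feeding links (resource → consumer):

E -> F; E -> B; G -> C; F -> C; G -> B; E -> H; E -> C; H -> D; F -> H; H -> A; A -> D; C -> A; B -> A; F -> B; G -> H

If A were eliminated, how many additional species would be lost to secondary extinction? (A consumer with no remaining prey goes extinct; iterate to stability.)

0

Remove A.
Every predator of it retains at least one other prey: D still has H.
No consumer loses all prey, so no secondary extinctions occur.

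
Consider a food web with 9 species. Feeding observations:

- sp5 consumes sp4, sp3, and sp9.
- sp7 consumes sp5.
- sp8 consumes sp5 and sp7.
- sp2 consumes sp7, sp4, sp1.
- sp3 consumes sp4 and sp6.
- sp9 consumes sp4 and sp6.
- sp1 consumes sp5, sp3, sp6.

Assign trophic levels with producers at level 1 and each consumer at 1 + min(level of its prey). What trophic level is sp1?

Trophic level 2

sp6 is a producer → level 1.
sp1 eats sp6 → level 2.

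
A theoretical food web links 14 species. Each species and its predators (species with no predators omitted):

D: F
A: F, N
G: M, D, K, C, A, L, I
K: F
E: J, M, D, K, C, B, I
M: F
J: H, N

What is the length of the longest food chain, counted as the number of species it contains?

One longest chain: G → M → F.
It has 3 species and 2 links.

3 species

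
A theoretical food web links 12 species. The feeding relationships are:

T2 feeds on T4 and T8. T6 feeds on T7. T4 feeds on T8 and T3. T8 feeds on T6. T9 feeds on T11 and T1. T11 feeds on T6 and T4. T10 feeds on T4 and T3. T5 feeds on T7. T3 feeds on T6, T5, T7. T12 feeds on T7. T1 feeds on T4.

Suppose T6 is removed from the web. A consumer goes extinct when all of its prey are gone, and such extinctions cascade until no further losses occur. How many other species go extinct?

1

Remove T6.
Round 1: T8 (all prey gone) → extinct.
No further losses. Total secondary extinctions: 1.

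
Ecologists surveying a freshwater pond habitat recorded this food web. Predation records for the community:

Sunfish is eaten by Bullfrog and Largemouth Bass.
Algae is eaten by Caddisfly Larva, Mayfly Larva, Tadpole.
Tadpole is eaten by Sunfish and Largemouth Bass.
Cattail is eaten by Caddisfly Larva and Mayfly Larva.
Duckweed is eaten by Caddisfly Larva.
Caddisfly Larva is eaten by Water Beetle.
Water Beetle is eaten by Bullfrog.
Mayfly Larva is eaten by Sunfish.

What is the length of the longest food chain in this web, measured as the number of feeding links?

One longest chain: Algae → Mayfly Larva → Sunfish → Largemouth Bass.
It has 4 species and 3 links.

3 links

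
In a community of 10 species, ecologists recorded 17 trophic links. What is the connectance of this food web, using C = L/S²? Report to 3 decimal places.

The web has S = 10 species and L = 17 feeding links.
C = L / S² = 17 / 100 = 0.1700 ≈ 0.170.

C = 0.170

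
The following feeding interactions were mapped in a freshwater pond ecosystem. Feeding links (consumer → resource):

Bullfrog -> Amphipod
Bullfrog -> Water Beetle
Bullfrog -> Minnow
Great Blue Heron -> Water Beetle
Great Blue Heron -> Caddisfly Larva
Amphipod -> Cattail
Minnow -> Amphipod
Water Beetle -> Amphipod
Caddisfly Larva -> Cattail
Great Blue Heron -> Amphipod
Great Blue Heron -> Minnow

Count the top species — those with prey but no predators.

Top species (has prey, but nothing eats it): Bullfrog, Great Blue Heron.
Count: 2.

2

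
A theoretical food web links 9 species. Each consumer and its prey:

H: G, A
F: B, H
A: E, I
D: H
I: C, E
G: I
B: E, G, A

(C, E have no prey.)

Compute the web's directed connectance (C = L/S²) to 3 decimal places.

C = 0.160

The web has S = 9 species and L = 13 feeding links.
C = L / S² = 13 / 81 = 0.1605 ≈ 0.160.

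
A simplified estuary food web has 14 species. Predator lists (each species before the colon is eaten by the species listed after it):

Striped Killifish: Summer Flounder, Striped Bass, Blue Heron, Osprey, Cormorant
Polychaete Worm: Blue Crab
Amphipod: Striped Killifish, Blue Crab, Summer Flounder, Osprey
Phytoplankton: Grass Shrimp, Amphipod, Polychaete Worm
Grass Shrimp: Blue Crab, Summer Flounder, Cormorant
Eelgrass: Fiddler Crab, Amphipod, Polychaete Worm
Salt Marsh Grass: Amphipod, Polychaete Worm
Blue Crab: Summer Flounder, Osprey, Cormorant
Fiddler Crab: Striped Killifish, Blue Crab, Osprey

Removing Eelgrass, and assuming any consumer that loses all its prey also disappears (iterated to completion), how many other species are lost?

Remove Eelgrass.
Round 1: Fiddler Crab (all prey gone) → extinct.
No further losses. Total secondary extinctions: 1.

1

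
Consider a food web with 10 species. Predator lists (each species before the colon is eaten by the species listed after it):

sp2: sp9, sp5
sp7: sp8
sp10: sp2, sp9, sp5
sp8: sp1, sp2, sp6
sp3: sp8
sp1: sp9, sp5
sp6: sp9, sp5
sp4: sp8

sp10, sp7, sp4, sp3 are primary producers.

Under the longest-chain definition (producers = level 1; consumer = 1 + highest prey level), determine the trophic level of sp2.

sp7 is a producer → level 1.
sp8 eats sp7 (level 1); other prey at levels: sp4 1, sp3 1 → level 2.
sp2 eats sp8 (level 2); other prey at levels: sp10 1 → level 3.

Trophic level 3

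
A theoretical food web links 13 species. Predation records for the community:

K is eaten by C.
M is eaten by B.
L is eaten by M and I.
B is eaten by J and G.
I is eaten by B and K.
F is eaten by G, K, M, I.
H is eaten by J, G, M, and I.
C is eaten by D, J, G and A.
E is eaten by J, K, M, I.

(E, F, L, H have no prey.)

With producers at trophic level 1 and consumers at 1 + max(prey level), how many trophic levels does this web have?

5

Producers (level 1): E, F, L, H.
E → I → K → C → D gives D level 5.
No species has a prey at level 5, so no species reaches level 6.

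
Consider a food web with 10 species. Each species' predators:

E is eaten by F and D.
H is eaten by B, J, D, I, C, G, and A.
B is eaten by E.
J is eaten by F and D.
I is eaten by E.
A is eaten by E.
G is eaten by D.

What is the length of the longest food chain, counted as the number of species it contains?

One longest chain: H → A → E → D.
It has 4 species and 3 links.

4 species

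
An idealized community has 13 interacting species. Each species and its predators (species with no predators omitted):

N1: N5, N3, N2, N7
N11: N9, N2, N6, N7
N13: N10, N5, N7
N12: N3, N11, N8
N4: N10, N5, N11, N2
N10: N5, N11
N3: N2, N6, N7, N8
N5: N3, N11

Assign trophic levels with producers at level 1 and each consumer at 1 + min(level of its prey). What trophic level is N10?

N13 is a producer → level 1.
N10 eats N13 → level 2.

Trophic level 2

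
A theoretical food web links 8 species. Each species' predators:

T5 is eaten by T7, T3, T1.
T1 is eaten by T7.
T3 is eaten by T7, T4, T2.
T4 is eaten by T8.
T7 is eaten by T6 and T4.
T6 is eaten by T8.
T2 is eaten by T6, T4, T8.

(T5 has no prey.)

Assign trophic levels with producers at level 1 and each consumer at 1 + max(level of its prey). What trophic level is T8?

Trophic level 5

T5 is a producer → level 1.
T3 eats T5 → level 2.
T2 eats T3 → level 3.
T4 eats T2 (level 3); other prey at levels: T3 2, T7 3 → level 4.
T8 eats T4 (level 4); other prey at levels: T2 3, T6 4 → level 5.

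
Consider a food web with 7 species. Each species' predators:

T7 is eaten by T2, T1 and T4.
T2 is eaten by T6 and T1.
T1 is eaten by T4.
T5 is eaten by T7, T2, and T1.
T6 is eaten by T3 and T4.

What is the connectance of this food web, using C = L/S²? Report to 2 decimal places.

C = 0.22

The web has S = 7 species and L = 11 feeding links.
C = L / S² = 11 / 49 = 0.2245 ≈ 0.22.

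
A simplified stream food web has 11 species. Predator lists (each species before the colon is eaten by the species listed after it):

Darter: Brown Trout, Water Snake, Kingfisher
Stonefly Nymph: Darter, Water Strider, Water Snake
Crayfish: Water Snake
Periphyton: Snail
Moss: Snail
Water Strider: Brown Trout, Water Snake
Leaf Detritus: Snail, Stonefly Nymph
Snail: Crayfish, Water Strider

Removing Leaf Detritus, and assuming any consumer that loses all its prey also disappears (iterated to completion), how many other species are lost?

3

Remove Leaf Detritus.
Round 1: Stonefly Nymph (all prey gone) → extinct.
Round 2: Darter (all prey gone) → extinct.
Round 3: Kingfisher (all prey gone) → extinct.
No further losses. Total secondary extinctions: 3.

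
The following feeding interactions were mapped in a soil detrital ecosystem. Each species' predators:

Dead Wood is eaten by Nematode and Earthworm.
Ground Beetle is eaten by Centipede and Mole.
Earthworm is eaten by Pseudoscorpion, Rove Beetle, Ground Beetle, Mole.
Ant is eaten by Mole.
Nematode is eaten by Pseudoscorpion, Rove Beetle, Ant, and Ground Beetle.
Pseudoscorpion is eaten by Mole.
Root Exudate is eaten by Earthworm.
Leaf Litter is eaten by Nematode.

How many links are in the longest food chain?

One longest chain: Dead Wood → Nematode → Ant → Mole.
It has 4 species and 3 links.

3 links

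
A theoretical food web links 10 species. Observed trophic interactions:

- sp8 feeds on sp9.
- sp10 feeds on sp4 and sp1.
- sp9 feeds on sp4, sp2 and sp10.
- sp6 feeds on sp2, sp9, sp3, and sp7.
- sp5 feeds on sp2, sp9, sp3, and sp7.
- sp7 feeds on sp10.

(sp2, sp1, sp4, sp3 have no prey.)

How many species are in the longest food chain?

4 species

One longest chain: sp1 → sp10 → sp9 → sp6.
It has 4 species and 3 links.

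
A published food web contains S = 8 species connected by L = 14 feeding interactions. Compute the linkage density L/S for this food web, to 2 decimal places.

L/S = 1.75

There are L = 14 links among S = 8 species.
L/S = 14/8 = 1.7500 ≈ 1.75.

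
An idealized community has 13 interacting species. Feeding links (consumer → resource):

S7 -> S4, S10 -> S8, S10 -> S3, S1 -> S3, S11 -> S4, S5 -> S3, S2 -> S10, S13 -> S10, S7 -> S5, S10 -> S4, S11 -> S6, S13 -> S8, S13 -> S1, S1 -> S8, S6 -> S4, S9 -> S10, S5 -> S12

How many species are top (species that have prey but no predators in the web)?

Top species (has prey, but nothing eats it): S13, S2, S11, S9, S7.
Count: 5.

5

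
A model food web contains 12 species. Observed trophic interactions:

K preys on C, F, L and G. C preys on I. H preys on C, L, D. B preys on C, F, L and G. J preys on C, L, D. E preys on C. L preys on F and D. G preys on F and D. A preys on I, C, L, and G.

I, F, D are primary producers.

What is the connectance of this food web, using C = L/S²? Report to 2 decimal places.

C = 0.17

The web has S = 12 species and L = 24 feeding links.
C = L / S² = 24 / 144 = 0.1667 ≈ 0.17.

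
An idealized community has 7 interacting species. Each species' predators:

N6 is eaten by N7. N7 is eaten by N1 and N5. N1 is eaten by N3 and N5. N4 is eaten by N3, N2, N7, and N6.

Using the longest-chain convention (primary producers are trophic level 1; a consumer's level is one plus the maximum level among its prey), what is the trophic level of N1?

N4 is a producer → level 1.
N6 eats N4 → level 2.
N7 eats N6 (level 2); other prey at levels: N4 1 → level 3.
N1 eats N7 → level 4.

Trophic level 4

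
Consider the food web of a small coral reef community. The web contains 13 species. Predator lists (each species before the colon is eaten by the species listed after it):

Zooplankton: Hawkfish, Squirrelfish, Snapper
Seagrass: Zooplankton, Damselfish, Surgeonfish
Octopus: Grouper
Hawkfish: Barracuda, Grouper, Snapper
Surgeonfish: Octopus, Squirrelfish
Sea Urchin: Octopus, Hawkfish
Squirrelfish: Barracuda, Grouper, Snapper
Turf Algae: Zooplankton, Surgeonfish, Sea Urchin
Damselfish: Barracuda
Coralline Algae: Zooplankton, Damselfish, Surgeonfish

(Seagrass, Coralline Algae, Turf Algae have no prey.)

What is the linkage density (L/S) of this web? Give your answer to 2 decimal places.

There are L = 24 links among S = 13 species.
L/S = 24/13 = 1.8462 ≈ 1.85.

L/S = 1.85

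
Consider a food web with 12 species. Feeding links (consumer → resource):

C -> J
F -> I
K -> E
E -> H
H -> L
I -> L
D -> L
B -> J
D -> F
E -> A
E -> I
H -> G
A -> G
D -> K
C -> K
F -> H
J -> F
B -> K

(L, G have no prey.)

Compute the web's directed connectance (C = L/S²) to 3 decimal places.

C = 0.125

The web has S = 12 species and L = 18 feeding links.
C = L / S² = 18 / 144 = 0.1250 ≈ 0.125.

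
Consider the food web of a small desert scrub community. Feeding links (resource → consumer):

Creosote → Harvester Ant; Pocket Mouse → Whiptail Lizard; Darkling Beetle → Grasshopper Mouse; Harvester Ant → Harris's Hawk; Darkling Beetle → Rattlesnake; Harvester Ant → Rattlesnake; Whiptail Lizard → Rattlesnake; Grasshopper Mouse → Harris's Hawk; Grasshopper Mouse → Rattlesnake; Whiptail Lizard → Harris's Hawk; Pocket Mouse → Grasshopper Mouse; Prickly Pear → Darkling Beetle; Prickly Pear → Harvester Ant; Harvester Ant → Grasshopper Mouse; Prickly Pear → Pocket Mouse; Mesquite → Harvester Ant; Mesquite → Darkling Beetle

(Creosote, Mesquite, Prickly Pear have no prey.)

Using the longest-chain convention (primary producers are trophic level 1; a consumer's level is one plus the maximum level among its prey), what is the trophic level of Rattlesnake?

Trophic level 4

Prickly Pear is a producer → level 1.
Pocket Mouse eats Prickly Pear → level 2.
Grasshopper Mouse eats Pocket Mouse (level 2); other prey at levels: Darkling Beetle 2, Harvester Ant 2 → level 3.
Rattlesnake eats Grasshopper Mouse (level 3); other prey at levels: Darkling Beetle 2, Harvester Ant 2, Whiptail Lizard 3 → level 4.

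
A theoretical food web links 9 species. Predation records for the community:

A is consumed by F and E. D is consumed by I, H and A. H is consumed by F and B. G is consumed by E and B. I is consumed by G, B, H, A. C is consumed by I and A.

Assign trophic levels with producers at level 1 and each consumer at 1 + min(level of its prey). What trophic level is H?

Trophic level 2

D is a producer → level 1.
H eats D → level 2.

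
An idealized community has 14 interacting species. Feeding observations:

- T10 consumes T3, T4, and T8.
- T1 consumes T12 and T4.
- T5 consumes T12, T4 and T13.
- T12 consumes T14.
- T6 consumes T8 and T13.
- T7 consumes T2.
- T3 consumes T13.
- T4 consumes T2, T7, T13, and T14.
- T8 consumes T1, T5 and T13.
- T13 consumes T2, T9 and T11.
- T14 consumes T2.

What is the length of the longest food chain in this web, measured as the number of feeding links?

5 links

One longest chain: T2 → T14 → T12 → T1 → T8 → T10.
It has 6 species and 5 links.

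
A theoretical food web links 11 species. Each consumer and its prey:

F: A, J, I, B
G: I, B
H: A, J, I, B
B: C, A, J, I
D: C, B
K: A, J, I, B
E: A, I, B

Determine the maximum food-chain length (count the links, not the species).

2 links

One longest chain: C → B → E.
It has 3 species and 2 links.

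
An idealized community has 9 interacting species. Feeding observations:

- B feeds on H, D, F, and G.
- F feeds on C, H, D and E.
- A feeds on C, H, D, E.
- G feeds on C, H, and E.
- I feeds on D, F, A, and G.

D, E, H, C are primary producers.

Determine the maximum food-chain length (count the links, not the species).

One longest chain: D → F → B.
It has 3 species and 2 links.

2 links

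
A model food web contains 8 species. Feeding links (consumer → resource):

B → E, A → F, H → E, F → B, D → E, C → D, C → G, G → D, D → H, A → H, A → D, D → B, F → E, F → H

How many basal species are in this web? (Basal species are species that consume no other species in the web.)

Basal species (no prey listed): E.
Count: 1.

1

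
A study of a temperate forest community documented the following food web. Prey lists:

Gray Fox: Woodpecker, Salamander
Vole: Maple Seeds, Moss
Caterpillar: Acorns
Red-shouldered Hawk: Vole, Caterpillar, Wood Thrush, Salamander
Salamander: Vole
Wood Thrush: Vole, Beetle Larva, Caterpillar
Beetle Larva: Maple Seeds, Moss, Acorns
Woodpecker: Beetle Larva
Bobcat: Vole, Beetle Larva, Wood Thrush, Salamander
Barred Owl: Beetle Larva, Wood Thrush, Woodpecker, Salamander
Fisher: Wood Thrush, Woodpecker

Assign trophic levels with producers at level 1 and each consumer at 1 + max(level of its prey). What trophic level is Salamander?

Maple Seeds is a producer → level 1.
Vole eats Maple Seeds (level 1); other prey at levels: Moss 1 → level 2.
Salamander eats Vole → level 3.

Trophic level 3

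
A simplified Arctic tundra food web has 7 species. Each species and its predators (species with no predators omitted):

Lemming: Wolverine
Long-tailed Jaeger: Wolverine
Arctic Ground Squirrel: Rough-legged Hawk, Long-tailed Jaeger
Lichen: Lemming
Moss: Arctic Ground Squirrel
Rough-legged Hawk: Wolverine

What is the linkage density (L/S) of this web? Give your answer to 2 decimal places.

L/S = 1.00

There are L = 7 links among S = 7 species.
L/S = 7/7 = 1.0000 ≈ 1.00.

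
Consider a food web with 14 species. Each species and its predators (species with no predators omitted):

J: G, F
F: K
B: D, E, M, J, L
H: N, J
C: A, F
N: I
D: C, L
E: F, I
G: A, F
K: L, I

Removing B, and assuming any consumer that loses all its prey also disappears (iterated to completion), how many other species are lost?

Remove B.
Round 1: D (all prey gone), E (all prey gone), M (all prey gone) → extinct.
Round 2: C (all prey gone) → extinct.
No further losses. Total secondary extinctions: 4.

4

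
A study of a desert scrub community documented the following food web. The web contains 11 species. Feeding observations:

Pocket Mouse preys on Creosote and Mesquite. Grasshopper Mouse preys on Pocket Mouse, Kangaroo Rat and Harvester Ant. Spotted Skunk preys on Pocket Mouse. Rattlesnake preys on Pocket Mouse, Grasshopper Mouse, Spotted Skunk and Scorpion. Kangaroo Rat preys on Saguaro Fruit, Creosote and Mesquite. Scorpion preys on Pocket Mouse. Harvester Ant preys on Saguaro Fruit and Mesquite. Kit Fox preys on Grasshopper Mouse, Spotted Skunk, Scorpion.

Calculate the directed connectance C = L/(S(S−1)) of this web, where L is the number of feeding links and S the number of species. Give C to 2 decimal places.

The web has S = 11 species and L = 19 feeding links.
C = L / (S(S−1)) = 19 / 110 = 0.1727 ≈ 0.17.

C = 0.17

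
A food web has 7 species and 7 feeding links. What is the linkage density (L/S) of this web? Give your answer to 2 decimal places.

There are L = 7 links among S = 7 species.
L/S = 7/7 = 1.0000 ≈ 1.00.

L/S = 1.00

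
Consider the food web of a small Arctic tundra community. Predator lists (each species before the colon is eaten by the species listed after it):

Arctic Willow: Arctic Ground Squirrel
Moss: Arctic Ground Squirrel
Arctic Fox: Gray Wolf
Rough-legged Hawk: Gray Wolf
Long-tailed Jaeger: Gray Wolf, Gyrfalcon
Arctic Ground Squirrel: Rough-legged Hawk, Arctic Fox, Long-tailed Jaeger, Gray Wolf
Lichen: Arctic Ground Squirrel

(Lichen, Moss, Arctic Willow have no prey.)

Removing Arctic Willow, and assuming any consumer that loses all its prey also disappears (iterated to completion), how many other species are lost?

0

Remove Arctic Willow.
Every predator of it retains at least one other prey: Arctic Ground Squirrel still has Lichen, Moss.
No consumer loses all prey, so no secondary extinctions occur.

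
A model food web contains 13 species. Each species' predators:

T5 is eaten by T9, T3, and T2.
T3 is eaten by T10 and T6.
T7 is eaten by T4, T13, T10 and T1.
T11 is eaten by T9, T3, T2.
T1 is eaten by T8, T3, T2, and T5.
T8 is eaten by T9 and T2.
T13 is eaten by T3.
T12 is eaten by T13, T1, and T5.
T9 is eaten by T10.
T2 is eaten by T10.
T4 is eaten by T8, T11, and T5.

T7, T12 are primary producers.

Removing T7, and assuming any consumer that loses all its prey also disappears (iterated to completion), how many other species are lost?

2

Remove T7.
Round 1: T4 (all prey gone) → extinct.
Round 2: T11 (all prey gone) → extinct.
No further losses. Total secondary extinctions: 2.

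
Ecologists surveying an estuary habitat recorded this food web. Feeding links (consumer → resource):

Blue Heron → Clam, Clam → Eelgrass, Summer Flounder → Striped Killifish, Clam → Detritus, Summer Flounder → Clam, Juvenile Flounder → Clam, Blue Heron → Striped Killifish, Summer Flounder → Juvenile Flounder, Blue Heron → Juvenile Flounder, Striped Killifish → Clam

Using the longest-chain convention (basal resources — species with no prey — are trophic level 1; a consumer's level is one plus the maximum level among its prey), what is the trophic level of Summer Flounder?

Trophic level 4

Detritus has no prey (basal) → level 1.
Clam eats Detritus (level 1); other prey at levels: Eelgrass 1 → level 2.
Striped Killifish eats Clam → level 3.
Summer Flounder eats Striped Killifish (level 3); other prey at levels: Clam 2, Juvenile Flounder 3 → level 4.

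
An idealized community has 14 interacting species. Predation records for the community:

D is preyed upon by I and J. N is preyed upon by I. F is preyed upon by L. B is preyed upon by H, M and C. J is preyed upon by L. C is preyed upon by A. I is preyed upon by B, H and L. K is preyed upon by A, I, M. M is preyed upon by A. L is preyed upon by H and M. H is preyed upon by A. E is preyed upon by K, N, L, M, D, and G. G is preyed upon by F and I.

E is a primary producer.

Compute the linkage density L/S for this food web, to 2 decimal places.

There are L = 27 links among S = 14 species.
L/S = 27/14 = 1.9286 ≈ 1.93.

L/S = 1.93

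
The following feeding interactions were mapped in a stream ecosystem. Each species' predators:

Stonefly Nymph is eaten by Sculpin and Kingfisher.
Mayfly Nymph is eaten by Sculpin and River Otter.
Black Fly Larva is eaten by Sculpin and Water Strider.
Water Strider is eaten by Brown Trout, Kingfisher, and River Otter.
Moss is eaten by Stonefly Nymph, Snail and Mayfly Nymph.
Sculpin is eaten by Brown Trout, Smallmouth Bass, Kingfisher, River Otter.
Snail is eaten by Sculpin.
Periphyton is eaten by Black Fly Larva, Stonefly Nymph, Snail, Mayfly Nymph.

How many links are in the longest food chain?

One longest chain: Periphyton → Snail → Sculpin → River Otter.
It has 4 species and 3 links.

3 links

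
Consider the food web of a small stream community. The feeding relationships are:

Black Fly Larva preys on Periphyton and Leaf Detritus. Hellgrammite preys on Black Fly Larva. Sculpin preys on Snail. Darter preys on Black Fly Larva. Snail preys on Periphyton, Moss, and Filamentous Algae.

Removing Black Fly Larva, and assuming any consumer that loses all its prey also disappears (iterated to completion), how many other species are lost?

2

Remove Black Fly Larva.
Round 1: Darter (all prey gone), Hellgrammite (all prey gone) → extinct.
No further losses. Total secondary extinctions: 2.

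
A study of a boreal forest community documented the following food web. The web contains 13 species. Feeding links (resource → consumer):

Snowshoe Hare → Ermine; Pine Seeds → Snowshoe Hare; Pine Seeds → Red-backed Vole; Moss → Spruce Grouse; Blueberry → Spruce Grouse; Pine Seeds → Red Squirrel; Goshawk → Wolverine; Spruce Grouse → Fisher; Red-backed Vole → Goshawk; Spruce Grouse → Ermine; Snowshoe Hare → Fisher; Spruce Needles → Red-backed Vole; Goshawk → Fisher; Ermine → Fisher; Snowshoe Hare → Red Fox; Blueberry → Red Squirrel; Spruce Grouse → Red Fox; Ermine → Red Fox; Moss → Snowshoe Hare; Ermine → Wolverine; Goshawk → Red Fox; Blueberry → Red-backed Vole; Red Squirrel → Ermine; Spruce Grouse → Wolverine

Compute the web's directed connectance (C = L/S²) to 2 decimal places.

The web has S = 13 species and L = 24 feeding links.
C = L / S² = 24 / 169 = 0.1420 ≈ 0.14.

C = 0.14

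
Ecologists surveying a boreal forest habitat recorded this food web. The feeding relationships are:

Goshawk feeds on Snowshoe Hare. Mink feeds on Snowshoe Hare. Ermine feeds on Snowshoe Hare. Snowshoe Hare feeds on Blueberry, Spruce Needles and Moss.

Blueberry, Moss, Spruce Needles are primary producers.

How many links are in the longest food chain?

2 links

One longest chain: Blueberry → Snowshoe Hare → Mink.
It has 3 species and 2 links.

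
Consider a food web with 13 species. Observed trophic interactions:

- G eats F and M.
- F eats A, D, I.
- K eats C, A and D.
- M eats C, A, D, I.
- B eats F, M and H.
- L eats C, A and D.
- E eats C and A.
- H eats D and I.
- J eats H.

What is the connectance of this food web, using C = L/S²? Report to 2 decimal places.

The web has S = 13 species and L = 23 feeding links.
C = L / S² = 23 / 169 = 0.1361 ≈ 0.14.

C = 0.14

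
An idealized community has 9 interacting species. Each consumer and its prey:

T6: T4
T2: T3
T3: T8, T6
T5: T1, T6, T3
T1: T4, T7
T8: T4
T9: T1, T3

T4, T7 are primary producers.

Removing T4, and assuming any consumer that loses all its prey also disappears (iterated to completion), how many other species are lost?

4

Remove T4.
Round 1: T8 (all prey gone), T6 (all prey gone) → extinct.
Round 2: T3 (all prey gone) → extinct.
Round 3: T2 (all prey gone) → extinct.
No further losses. Total secondary extinctions: 4.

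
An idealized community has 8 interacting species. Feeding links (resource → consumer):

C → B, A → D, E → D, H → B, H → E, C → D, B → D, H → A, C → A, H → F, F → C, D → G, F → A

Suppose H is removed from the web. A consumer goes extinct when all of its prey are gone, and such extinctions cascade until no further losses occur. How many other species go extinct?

Remove H.
Round 1: F (all prey gone), E (all prey gone) → extinct.
Round 2: C (all prey gone) → extinct.
Round 3: B (all prey gone), A (all prey gone) → extinct.
Round 4: D (all prey gone) → extinct.
Round 5: G (all prey gone) → extinct.
No further losses. Total secondary extinctions: 7.

7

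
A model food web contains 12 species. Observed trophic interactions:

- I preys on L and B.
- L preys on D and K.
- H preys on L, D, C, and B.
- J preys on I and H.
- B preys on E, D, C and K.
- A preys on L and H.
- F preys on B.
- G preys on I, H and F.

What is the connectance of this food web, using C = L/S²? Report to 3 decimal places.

The web has S = 12 species and L = 20 feeding links.
C = L / S² = 20 / 144 = 0.1389 ≈ 0.139.

C = 0.139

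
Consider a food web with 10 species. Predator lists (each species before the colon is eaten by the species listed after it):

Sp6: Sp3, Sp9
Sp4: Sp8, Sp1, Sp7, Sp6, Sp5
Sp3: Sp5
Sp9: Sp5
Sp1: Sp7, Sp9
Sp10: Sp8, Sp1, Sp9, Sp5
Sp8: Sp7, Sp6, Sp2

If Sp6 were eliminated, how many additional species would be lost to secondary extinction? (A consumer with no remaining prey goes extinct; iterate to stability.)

Remove Sp6.
Round 1: Sp3 (all prey gone) → extinct.
No further losses. Total secondary extinctions: 1.

1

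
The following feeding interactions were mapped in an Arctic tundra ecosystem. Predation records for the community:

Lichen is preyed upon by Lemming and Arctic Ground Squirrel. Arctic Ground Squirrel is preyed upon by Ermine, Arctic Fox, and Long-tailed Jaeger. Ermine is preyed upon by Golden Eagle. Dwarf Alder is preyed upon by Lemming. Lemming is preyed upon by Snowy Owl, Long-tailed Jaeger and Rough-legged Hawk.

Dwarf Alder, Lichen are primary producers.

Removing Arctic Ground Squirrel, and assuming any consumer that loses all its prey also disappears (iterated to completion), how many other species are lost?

Remove Arctic Ground Squirrel.
Round 1: Ermine (all prey gone), Arctic Fox (all prey gone) → extinct.
Round 2: Golden Eagle (all prey gone) → extinct.
No further losses. Total secondary extinctions: 3.

3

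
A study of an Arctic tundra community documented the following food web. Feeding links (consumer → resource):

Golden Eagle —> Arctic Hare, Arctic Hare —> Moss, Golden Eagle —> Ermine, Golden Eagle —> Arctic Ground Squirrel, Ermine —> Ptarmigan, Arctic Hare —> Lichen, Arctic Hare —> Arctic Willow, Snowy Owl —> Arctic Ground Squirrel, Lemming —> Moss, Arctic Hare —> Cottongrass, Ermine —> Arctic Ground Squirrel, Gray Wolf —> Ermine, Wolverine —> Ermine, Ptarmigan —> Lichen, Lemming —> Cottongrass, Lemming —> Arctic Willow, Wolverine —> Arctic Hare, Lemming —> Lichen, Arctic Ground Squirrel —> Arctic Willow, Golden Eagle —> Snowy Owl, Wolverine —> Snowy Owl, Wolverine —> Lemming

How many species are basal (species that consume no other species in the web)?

4

Basal species (no prey listed): Lichen, Arctic Willow, Moss, Cottongrass.
Count: 4.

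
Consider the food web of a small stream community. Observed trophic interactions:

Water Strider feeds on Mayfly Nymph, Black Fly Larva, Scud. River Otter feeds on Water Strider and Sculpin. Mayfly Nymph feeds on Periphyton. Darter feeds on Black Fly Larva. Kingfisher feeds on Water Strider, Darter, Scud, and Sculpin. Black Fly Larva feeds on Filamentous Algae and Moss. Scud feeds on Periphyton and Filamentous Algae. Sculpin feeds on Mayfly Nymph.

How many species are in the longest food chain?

4 species

One longest chain: Periphyton → Mayfly Nymph → Sculpin → River Otter.
It has 4 species and 3 links.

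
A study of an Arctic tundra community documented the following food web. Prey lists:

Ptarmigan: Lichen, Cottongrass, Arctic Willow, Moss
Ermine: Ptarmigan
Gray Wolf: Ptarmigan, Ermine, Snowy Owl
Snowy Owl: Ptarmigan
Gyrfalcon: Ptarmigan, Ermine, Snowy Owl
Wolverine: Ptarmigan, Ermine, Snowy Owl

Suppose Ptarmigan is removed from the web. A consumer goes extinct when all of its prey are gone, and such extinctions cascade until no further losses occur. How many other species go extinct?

5

Remove Ptarmigan.
Round 1: Ermine (all prey gone), Snowy Owl (all prey gone) → extinct.
Round 2: Gray Wolf (all prey gone), Wolverine (all prey gone), Gyrfalcon (all prey gone) → extinct.
No further losses. Total secondary extinctions: 5.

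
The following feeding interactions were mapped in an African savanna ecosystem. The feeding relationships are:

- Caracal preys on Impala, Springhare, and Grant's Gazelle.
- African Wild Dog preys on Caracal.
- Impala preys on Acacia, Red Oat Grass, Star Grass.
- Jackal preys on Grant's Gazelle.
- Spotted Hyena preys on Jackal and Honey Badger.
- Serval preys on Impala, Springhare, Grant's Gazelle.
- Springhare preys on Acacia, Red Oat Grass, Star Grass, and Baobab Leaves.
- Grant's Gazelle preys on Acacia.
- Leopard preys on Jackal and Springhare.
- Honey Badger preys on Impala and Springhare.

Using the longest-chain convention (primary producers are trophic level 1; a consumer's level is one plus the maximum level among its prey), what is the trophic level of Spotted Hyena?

Trophic level 4

Acacia is a producer → level 1.
Grant's Gazelle eats Acacia → level 2.
Jackal eats Grant's Gazelle → level 3.
Spotted Hyena eats Jackal (level 3); other prey at levels: Honey Badger 3 → level 4.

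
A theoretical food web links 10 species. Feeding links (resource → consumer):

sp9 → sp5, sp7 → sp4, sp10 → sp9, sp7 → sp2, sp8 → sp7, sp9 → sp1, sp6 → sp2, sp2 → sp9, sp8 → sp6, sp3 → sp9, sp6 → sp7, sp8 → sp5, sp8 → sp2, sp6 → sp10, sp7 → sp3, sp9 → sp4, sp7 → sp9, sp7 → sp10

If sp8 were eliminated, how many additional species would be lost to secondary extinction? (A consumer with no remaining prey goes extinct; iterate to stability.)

9

Remove sp8.
Round 1: sp6 (all prey gone) → extinct.
Round 2: sp7 (all prey gone) → extinct.
Round 3: sp10 (all prey gone), sp2 (all prey gone), sp3 (all prey gone) → extinct.
Round 4: sp9 (all prey gone) → extinct.
Round 5: sp4 (all prey gone), sp5 (all prey gone), sp1 (all prey gone) → extinct.
No further losses. Total secondary extinctions: 9.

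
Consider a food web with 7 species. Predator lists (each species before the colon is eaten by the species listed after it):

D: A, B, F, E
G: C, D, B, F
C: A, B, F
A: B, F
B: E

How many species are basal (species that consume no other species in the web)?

1

Basal species (no prey listed): G.
Count: 1.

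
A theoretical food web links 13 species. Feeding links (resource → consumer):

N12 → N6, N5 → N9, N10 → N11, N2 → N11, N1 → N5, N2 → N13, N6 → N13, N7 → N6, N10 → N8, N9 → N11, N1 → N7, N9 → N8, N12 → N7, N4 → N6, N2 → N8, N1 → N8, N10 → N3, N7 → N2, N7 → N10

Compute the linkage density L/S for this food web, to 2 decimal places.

L/S = 1.46

There are L = 19 links among S = 13 species.
L/S = 19/13 = 1.4615 ≈ 1.46.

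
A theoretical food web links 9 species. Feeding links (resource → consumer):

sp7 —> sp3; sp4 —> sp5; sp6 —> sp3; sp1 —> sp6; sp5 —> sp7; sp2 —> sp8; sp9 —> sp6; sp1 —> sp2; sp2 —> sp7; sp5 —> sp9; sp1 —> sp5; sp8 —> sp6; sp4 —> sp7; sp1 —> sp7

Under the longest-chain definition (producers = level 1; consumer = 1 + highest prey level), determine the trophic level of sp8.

Trophic level 3

sp1 is a producer → level 1.
sp2 eats sp1 → level 2.
sp8 eats sp2 → level 3.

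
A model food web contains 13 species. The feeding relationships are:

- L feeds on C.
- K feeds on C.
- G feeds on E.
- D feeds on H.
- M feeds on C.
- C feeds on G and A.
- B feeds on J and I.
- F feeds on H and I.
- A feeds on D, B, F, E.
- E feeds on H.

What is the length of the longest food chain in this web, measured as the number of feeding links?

One longest chain: H → E → G → C → K.
It has 5 species and 4 links.

4 links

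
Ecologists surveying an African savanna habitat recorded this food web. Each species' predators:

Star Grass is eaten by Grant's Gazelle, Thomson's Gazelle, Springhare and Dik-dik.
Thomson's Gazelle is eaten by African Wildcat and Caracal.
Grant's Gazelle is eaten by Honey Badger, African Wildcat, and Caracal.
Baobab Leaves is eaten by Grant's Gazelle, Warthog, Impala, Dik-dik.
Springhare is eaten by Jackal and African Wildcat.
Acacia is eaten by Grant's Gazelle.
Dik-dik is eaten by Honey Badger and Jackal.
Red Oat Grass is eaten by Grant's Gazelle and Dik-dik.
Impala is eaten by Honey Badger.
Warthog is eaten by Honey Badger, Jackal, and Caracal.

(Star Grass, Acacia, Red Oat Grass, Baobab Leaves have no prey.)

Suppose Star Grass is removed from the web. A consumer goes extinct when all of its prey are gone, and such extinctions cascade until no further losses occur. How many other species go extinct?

Remove Star Grass.
Round 1: Thomson's Gazelle (all prey gone), Springhare (all prey gone) → extinct.
No further losses. Total secondary extinctions: 2.

2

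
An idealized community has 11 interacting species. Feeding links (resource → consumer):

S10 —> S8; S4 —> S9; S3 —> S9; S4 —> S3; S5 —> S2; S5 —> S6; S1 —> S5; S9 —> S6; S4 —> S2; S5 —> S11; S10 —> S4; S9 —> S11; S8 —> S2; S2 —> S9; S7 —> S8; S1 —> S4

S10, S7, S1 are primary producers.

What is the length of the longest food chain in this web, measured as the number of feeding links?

One longest chain: S1 → S5 → S2 → S9 → S6.
It has 5 species and 4 links.

4 links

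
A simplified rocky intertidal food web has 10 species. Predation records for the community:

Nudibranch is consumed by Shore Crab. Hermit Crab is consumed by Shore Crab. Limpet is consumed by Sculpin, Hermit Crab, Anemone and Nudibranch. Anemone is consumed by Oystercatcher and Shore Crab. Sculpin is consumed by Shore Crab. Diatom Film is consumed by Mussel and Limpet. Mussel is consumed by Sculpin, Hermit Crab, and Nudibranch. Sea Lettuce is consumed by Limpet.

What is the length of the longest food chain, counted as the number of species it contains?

One longest chain: Sea Lettuce → Limpet → Anemone → Oystercatcher.
It has 4 species and 3 links.

4 species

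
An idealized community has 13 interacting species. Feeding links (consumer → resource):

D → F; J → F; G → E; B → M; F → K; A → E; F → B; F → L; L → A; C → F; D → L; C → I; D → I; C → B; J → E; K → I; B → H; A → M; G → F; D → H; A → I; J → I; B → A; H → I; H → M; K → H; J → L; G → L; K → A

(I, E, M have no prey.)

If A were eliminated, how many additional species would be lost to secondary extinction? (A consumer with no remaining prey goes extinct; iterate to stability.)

Remove A.
Round 1: L (all prey gone) → extinct.
No further losses. Total secondary extinctions: 1.

1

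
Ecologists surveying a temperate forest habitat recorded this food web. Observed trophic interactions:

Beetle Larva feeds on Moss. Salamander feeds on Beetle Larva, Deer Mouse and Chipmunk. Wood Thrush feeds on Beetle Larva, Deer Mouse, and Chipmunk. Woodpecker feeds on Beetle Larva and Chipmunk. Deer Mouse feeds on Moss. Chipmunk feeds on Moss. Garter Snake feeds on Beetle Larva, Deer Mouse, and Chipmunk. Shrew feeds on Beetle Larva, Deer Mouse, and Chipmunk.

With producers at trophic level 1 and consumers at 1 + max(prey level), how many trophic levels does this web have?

3

Producers (level 1): Moss.
Moss → Beetle Larva → Wood Thrush gives Wood Thrush level 3.
No species has a prey at level 3, so no species reaches level 4.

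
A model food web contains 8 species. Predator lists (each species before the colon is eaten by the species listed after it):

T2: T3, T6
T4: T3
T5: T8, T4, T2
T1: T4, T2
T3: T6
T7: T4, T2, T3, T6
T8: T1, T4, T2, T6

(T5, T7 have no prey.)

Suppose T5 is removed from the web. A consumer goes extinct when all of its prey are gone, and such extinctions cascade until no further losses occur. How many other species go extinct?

Remove T5.
Round 1: T8 (all prey gone) → extinct.
Round 2: T1 (all prey gone) → extinct.
No further losses. Total secondary extinctions: 2.

2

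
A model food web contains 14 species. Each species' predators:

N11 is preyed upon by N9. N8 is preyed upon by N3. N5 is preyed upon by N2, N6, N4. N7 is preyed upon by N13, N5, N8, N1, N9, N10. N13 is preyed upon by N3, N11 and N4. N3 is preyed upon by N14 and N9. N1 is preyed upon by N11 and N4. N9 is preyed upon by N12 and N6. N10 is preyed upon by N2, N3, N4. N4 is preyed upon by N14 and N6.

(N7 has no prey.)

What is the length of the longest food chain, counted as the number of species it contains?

5 species

One longest chain: N7 → N13 → N3 → N9 → N6.
It has 5 species and 4 links.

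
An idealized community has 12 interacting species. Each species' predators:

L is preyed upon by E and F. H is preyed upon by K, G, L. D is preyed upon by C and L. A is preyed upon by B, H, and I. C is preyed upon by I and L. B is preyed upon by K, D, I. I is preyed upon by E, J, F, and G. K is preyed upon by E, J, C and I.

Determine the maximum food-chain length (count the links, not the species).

5 links

One longest chain: A → B → D → C → I → J.
It has 6 species and 5 links.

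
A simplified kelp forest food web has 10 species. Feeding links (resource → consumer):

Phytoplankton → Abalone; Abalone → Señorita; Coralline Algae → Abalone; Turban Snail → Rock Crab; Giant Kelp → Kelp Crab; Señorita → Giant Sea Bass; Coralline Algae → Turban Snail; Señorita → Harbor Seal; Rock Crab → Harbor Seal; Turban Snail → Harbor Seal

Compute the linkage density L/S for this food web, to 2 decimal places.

There are L = 10 links among S = 10 species.
L/S = 10/10 = 1.0000 ≈ 1.00.

L/S = 1.00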